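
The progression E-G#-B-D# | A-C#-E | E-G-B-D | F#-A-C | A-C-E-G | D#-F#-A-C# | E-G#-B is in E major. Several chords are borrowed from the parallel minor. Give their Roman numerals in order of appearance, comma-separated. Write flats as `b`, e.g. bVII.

The diatonic triads in E major are E, F#m, G#m, A, B, C#m, D#dim. Of the given chords, E–G#–B–D# = Emaj7, A–C#–E = A, D#–F#–A–C# = D#m7b5 and E–G#–B = E are diatonic. E–G–B–D is not: scale degree 1 in E major carries E (I). In E minor the chord on that degree is Em7, so here it functions as i7, borrowed from the parallel minor. But F#–A–C is foreign: the diatonic ii on degree 2 is F#m, whereas F#dim comes from E minor. It is labeled ii°. A–C–E–G doesn't fit — on degree 4 E major would have A (IV). Am7 is the degree-4 chord of E minor, so it is the borrowed iv7.

i7, ii°, iv7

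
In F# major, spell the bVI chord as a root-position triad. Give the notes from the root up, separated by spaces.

The root of bVI is the lowered 6th degree: D# becomes D. Stacking thirds in F# minor on D gives D–F#–A.

D F# A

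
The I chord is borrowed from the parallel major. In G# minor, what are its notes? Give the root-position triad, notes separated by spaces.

The root, G#, is scale degree 1 — the same note in G# minor and G# major; only the chord quality changes. In G# major the chord on G# is G#–B#–D#.

G# B# D#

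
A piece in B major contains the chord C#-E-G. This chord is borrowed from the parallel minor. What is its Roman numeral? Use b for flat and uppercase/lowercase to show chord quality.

The root C# is the diatonic 2nd degree of B major; the borrowing shows in the chord quality. The diatonic chord on degree 2 would be C#m (ii), but C#–E–G is the diminished chord from B minor. As a borrowed chord it is labeled ii°.

ii°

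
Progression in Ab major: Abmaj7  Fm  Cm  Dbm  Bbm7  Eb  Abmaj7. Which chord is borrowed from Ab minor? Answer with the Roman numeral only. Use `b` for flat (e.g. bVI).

iv

The diatonic triads in Ab major are Ab, Bbm, Cm, Db, Eb, Fm, Gdim. Of the given chords, Abmaj7, Fm, Cm, Bbm7 and Eb are diatonic. Dbm (Db–Fb–Ab) is not: scale degree 4 in Ab major carries Db (IV). In Ab minor the chord on that degree is Dbm, so here it functions as iv, borrowed from the parallel minor.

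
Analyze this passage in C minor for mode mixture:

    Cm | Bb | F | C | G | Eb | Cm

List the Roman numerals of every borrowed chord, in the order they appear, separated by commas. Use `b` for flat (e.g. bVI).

IV, I

The diatonic triads in C minor (with V from harmonic minor) are Cm, Ddim, Eb, Fm, G, Ab, Bb. Cm, Bb, G and Eb all belong to that set. F (F–A–C) doesn't fit — on degree 4 C minor would have Fm (iv). F is the degree-4 chord of C major, so it is the borrowed IV. C (C–E–G) is not: scale degree 1 in C minor carries Cm (i). In C major the chord on that degree is C, so here it functions as I, borrowed from the parallel major.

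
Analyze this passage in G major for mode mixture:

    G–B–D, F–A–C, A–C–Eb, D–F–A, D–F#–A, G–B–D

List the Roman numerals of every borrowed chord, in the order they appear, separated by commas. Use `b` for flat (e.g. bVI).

The diatonic triads in G major are G, Am, Bm, C, D, Em, F#dim. G–B–D = G and D–F#–A = D are both diatonic. But F–A–C is foreign: the diatonic vii° on degree 7 is F#dim, whereas F comes from G minor. It is labeled bVII. A–C–Eb doesn't fit — on degree 2 G major would have Am (ii). Adim is the degree-2 chord of G minor, so it is the borrowed ii°. D–F–A is not: scale degree 5 in G major carries D (V). In G minor the chord on that degree is Dm, so here it functions as v, borrowed from the parallel minor.

bVII, ii°, v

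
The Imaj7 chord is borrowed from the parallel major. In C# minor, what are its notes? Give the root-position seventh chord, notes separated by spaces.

C# E# G# B#

The root, C#, is scale degree 1 — the same note in C# minor and C# major; only the chord quality changes. Building the major-seventh chord from the parallel major on C#: C#–E#–G#–B#.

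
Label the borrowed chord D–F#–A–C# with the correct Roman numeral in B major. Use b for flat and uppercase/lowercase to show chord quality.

bIIImaj7

The root D is the lowered 3rd scale degree — diatonically B major has D# there. Diatonically B major has D#m (iii) on that degree; D–F#–A–C# is instead the major-seventh chord native to B minor, so it takes the label bIIImaj7.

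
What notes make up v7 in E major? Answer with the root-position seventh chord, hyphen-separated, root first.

B-D-F#-A

v7 is built on scale degree 5, which is B in both E major and its parallel. In E minor the chord on B is B–D–F#–A.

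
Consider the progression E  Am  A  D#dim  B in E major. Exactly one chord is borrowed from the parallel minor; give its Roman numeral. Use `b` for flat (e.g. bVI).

The diatonic triads in E major are E, F#m, G#m, A, B, C#m, D#dim. E, A, D#dim and B all belong to that set. But Am (A–C–E) is foreign: the diatonic IV on degree 4 is A, whereas Am comes from E minor. It is labeled iv.

iv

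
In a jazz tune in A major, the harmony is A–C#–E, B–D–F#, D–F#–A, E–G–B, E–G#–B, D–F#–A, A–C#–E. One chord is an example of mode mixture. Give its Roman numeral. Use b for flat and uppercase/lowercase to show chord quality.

A major has the diatonic set A, Bm, C#m, D, E, F#m, G#dim. A–C#–E = A, B–D–F# = Bm, D–F#–A = D and E–G#–B = E are all diatonic. E–G–B is not: scale degree 5 in A major carries E (V). In A minor the chord on that degree is Em, so here it functions as v, borrowed from the parallel minor.

v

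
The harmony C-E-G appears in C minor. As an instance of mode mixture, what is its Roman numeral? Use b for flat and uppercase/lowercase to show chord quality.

The root C is the diatonic 1st degree of C minor; the borrowing shows in the chord quality. C–E–G is a major chord — the form found in C major, not the diatonic i (Cm). Borrowed into C minor it is written I.

I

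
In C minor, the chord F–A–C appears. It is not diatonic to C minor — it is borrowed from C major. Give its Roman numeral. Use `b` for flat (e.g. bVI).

IV

The root F is the diatonic 4th degree of C minor; the borrowing shows in the chord quality. F–A–C is a major chord — the form found in C major, not the diatonic iv (Fm). Borrowed into C minor it is written IV.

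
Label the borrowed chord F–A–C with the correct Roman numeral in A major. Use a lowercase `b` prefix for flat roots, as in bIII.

bVI

In A major scale degree 6 is F#; F is its lowered form, from A minor. Diatonically A major has F#m (vi) on that degree; F–A–C is instead the major chord native to A minor, so it takes the label bVI.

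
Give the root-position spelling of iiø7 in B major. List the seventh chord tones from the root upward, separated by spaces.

The root, C#, is scale degree 2 — the same note in B major and B minor; only the chord quality changes. Stacking thirds in B minor on C# gives C#–E–G–B.

C# E G B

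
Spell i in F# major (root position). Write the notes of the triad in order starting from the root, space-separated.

F# A C#

The root, F#, is scale degree 1 — the same note in F# major and F# minor; only the chord quality changes. Stacking thirds in F# minor on F# gives F#–A–C#.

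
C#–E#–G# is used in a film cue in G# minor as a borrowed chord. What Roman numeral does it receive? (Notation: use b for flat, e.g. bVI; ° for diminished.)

IV

The root C# is the diatonic 4th degree of G# minor; the borrowing shows in the chord quality. Diatonically G# minor has C#m (iv) on that degree; C#–E#–G# is instead the major chord native to G# major, so it takes the label IV.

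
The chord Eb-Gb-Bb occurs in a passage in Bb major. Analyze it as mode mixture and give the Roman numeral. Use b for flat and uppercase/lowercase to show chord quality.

The root Eb is the diatonic 4th degree of Bb major; the borrowing shows in the chord quality. Diatonically Bb major has Eb (IV) on that degree; Eb–Gb–Bb is instead the minor chord native to Bb minor, so it takes the label iv.

iv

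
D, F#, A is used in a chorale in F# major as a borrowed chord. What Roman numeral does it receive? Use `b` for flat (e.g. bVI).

In F# major scale degree 6 is D#; D is its lowered form, from F# minor. Diatonically F# major has D#m (vi) on that degree; D–F#–A is instead the major chord native to F# minor, so it takes the label bVI.

bVI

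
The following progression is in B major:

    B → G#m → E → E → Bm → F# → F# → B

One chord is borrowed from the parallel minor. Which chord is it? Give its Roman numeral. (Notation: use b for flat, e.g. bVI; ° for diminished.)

B major has the diatonic set B, C#m, D#m, E, F#, G#m, A#dim. B, G#m, E and F# all belong to that set. Bm (B–D–F#) is not: scale degree 1 in B major carries B (I). In B minor the chord on that degree is Bm, so here it functions as i, borrowed from the parallel minor.

i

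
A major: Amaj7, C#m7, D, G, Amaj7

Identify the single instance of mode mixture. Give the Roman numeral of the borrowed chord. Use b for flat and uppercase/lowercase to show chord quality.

In A major the diatonic chords are A, Bm, C#m, D, E, F#m, G#dim. Amaj7, C#m7 and D are all diatonic. But G (G–B–D) is foreign: the diatonic vii° on degree 7 is G#dim, whereas G comes from A minor. It is labeled bVII.

bVII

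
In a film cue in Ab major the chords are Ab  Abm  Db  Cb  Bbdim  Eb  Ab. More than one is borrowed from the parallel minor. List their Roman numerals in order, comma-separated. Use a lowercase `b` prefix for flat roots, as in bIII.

The diatonic triads in Ab major are Ab, Bbm, Cm, Db, Eb, Fm, Gdim. Ab, Db and Eb are all diatonic. Abm (Ab–Cb–Eb) doesn't fit — on degree 1 Ab major would have Ab (I). Abm is the degree-1 chord of Ab minor, so it is the borrowed i. Cb (Cb–Eb–Gb) is not: scale degree 3 in Ab major carries Cm (iii). In Ab minor the chord on that degree is Cb, so here it functions as bIII, borrowed from the parallel minor. Bbdim (Bb–Db–Fb) is not: scale degree 2 in Ab major carries Bbm (ii). In Ab minor the chord on that degree is Bbdim, so here it functions as ii°, borrowed from the parallel minor.

i, bIII, ii°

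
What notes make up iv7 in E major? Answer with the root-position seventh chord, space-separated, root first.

A C E G

The root, A, is scale degree 4 — the same note in E major and E minor; only the chord quality changes. Building the minor-seventh chord from the parallel minor on A: A–C–E–G.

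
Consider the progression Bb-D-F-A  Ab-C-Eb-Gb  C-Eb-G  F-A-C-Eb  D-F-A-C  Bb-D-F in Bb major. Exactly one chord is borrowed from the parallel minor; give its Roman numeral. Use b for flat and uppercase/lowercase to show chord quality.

bVII7

The diatonic triads in Bb major are Bb, Cm, Dm, Eb, F, Gm, Adim. Bb–D–F–A = Bbmaj7, C–Eb–G = Cm, F–A–C–Eb = F7, D–F–A–C = Dm7 and Bb–D–F = Bb are all diatonic. Ab–C–Eb–Gb doesn't fit — on degree 7 Bb major would have Adim (vii°). Ab7 is the degree-7 chord of Bb minor, so it is the borrowed bVII7.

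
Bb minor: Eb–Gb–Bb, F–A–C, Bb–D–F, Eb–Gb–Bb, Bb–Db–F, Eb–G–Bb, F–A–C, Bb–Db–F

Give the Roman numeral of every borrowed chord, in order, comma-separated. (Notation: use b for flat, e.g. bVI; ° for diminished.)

In Bb minor (with V from harmonic minor) the diatonic chords are Bbm, Cdim, Db, Ebm, F, Gb, Ab. Eb–Gb–Bb = Ebm, F–A–C = F and Bb–Db–F = Bbm are all diatonic. But Bb–D–F is foreign: the diatonic i on degree 1 is Bbm, whereas Bb comes from Bb major. It is labeled I. But Eb–G–Bb is foreign: the diatonic iv on degree 4 is Ebm, whereas Eb comes from Bb major. It is labeled IV.

I, IV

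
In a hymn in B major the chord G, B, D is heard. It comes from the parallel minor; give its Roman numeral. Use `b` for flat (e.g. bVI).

G is the lowered form of scale degree 6 in B major (the diatonic degree 6 is G#). G–B–D is a major chord — the form found in B minor, not the diatonic vi (G#m). Borrowed into B major it is written bVI.

bVI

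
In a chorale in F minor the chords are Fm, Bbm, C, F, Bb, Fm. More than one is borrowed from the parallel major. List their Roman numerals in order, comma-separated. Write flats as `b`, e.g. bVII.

In F minor (with V from harmonic minor) the diatonic chords are Fm, Gdim, Ab, Bbm, C, Db, Eb. Fm, Bbm and C are all diatonic. F (F–A–C) is not: scale degree 1 in F minor carries Fm (i). In F major the chord on that degree is F, so here it functions as I, borrowed from the parallel major. Bb (Bb–D–F) is not: scale degree 4 in F minor carries Bbm (iv). In F major the chord on that degree is Bb, so here it functions as IV, borrowed from the parallel major.

I, IV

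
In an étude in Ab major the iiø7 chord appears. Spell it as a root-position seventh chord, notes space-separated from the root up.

The root, Bb, is scale degree 2 — the same note in Ab major and Ab minor; only the chord quality changes. Stacking thirds in Ab minor on Bb gives Bb–Db–Fb–Ab.

Bb Db Fb Ab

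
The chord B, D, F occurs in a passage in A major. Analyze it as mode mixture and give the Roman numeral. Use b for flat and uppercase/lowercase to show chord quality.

ii°

B is scale degree 2 in A major. B–D–F is a diminished chord — the form found in A minor, not the diatonic ii (Bm). Borrowed into A major it is written ii°.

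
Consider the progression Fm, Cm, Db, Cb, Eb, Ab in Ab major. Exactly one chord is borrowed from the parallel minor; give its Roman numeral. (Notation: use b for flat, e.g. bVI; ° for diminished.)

The diatonic triads in Ab major are Ab, Bbm, Cm, Db, Eb, Fm, Gdim. Fm, Cm, Db, Eb and Ab all belong to that set. Cb (Cb–Eb–Gb) doesn't fit — on degree 3 Ab major would have Cm (iii). Cb is the degree-3 chord of Ab minor, so it is the borrowed bIII.

bIII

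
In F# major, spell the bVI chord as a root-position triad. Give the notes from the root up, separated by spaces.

D F# A

The root of bVI is the lowered 6th degree: D# becomes D. In F# minor the chord on D is D–F#–A.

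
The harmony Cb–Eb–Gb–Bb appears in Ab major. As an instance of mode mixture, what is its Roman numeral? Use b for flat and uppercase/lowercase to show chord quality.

bIIImaj7

The root Cb is the lowered 3rd scale degree — diatonically Ab major has C there. Diatonically Ab major has Cm (iii) on that degree; Cb–Eb–Gb–Bb is instead the major-seventh chord native to Ab minor, so it takes the label bIIImaj7.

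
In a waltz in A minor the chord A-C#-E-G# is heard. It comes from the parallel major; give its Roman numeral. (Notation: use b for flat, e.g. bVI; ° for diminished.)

Imaj7

A is scale degree 1 in A minor. The diatonic chord on degree 1 would be Am (i), but A–C#–E–G# is the major-seventh chord from A major. As a borrowed chord it is labeled Imaj7.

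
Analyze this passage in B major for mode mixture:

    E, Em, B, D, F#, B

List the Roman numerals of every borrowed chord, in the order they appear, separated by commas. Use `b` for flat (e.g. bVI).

iv, bIII

B major has the diatonic set B, C#m, D#m, E, F#, G#m, A#dim. E, B and F# are all diatonic. But Em (E–G–B) is foreign: the diatonic IV on degree 4 is E, whereas Em comes from B minor. It is labeled iv. D (D–F#–A) is not: scale degree 3 in B major carries D#m (iii). In B minor the chord on that degree is D, so here it functions as bIII, borrowed from the parallel minor.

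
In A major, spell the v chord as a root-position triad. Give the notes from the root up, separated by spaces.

The root, E, is scale degree 5 — the same note in A major and A minor; only the chord quality changes. In A minor the chord on E is E–G–B.

E G B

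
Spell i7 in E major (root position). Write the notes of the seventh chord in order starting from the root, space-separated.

The root, E, is scale degree 1 — the same note in E major and E minor; only the chord quality changes. Building the minor-seventh chord from the parallel minor on E: E–G–B–D.

E G B D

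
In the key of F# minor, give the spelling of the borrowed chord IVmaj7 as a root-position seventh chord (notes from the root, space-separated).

B D# F# A#

IVmaj7 is built on scale degree 4, which is B in both F# minor and its parallel. Building the major-seventh chord from the parallel major on B: B–D#–F#–A#.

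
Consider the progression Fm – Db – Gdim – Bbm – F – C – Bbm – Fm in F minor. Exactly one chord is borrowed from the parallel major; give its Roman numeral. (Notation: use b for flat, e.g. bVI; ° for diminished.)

F minor has the diatonic set Fm, Gdim, Ab, Bbm, C, Db, Eb (with V from harmonic minor). Of the given chords, Fm, Db, Gdim, Bbm and C are diatonic. But F (F–A–C) is foreign: the diatonic i on degree 1 is Fm, whereas F comes from F major. It is labeled I.

I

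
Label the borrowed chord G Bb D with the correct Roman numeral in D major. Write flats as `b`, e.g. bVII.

The root G is the diatonic 4th degree of D major; the borrowing shows in the chord quality. The diatonic chord on degree 4 would be G (IV), but G–Bb–D is the minor chord from D minor. As a borrowed chord it is labeled iv.

iv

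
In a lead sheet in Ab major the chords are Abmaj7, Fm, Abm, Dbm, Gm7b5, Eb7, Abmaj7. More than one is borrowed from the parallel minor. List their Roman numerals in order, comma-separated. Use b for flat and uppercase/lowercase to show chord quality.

In Ab major the diatonic chords are Ab, Bbm, Cm, Db, Eb, Fm, Gdim. Abmaj7, Fm, Gm7b5 and Eb7 all belong to that set. Abm (Ab–Cb–Eb) doesn't fit — on degree 1 Ab major would have Ab (I). Abm is the degree-1 chord of Ab minor, so it is the borrowed i. But Dbm (Db–Fb–Ab) is foreign: the diatonic IV on degree 4 is Db, whereas Dbm comes from Ab minor. It is labeled iv.

i, iv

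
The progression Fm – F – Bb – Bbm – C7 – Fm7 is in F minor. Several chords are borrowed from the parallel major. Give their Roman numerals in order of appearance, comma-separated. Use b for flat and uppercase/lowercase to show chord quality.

I, IV

F minor has the diatonic set Fm, Gdim, Ab, Bbm, C, Db, Eb (with V from harmonic minor). Of the given chords, Fm, Bbm, C7 and Fm7 are diatonic. F (F–A–C) doesn't fit — on degree 1 F minor would have Fm (i). F is the degree-1 chord of F major, so it is the borrowed I. Bb (Bb–D–F) doesn't fit — on degree 4 F minor would have Bbm (iv). Bb is the degree-4 chord of F major, so it is the borrowed IV.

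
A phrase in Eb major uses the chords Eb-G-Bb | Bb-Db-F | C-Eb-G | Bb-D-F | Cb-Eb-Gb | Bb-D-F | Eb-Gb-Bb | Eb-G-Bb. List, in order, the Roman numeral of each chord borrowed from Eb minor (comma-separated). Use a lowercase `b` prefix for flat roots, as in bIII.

The diatonic triads in Eb major are Eb, Fm, Gm, Ab, Bb, Cm, Ddim. Eb–G–Bb = Eb, C–Eb–G = Cm and Bb–D–F = Bb all belong to that set. Bb–Db–F is not: scale degree 5 in Eb major carries Bb (V). In Eb minor the chord on that degree is Bbm, so here it functions as v, borrowed from the parallel minor. Cb–Eb–Gb is not: scale degree 6 in Eb major carries Cm (vi). In Eb minor the chord on that degree is Cb, so here it functions as bVI, borrowed from the parallel minor. But Eb–Gb–Bb is foreign: the diatonic I on degree 1 is Eb, whereas Ebm comes from Eb minor. It is labeled i.

v, bVI, i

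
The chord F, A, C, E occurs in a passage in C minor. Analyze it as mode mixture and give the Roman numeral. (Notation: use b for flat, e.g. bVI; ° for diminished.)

The root F is the diatonic 4th degree of C minor; the borrowing shows in the chord quality. F–A–C–E is a major-seventh chord — the form found in C major, not the diatonic iv (Fm). Borrowed into C minor it is written IVmaj7.

IVmaj7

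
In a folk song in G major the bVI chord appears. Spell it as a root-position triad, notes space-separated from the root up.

Eb G Bb

The root of bVI is the lowered 6th degree: E becomes Eb. Stacking thirds in G minor on Eb gives Eb–G–Bb.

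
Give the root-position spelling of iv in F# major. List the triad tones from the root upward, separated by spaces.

The root, B, is scale degree 4 — the same note in F# major and F# minor; only the chord quality changes. Stacking thirds in F# minor on B gives B–D–F#.

B D F#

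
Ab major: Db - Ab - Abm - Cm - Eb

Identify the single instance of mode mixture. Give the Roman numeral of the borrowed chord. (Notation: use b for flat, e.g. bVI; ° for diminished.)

i

In Ab major the diatonic chords are Ab, Bbm, Cm, Db, Eb, Fm, Gdim. Db, Ab, Cm and Eb are all diatonic. Abm (Ab–Cb–Eb) is not: scale degree 1 in Ab major carries Ab (I). In Ab minor the chord on that degree is Abm, so here it functions as i, borrowed from the parallel minor.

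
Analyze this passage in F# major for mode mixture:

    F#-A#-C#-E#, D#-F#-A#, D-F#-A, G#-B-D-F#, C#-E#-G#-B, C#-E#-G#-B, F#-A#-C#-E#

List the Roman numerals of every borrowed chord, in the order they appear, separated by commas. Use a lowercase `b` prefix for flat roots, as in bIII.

F# major has the diatonic set F#, G#m, A#m, B, C#, D#m, E#dim. F#–A#–C#–E# = F#maj7, D#–F#–A# = D#m and C#–E#–G#–B = C#7 are all diatonic. D–F#–A doesn't fit — on degree 6 F# major would have D#m (vi). D is the degree-6 chord of F# minor, so it is the borrowed bVI. G#–B–D–F# doesn't fit — on degree 2 F# major would have G#m (ii). G#m7b5 is the degree-2 chord of F# minor, so it is the borrowed iiø7.

bVI, iiø7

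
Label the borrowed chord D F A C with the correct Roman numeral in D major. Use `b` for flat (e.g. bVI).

D is scale degree 1 in D major. D–F–A–C is a minor-seventh chord — the form found in D minor, not the diatonic I (D). Borrowed into D major it is written i7.

i7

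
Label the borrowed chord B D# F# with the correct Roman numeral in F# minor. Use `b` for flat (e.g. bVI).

IV

The root B is the diatonic 4th degree of F# minor; the borrowing shows in the chord quality. B–D#–F# is a major chord — the form found in F# major, not the diatonic iv (Bm). Borrowed into F# minor it is written IV.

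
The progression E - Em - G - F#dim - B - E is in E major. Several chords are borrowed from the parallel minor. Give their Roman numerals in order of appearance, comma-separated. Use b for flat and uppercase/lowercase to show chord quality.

i, bIII, ii°

The diatonic triads in E major are E, F#m, G#m, A, B, C#m, D#dim. E and B both belong to that set. Em (E–G–B) doesn't fit — on degree 1 E major would have E (I). Em is the degree-1 chord of E minor, so it is the borrowed i. G (G–B–D) is not: scale degree 3 in E major carries G#m (iii). In E minor the chord on that degree is G, so here it functions as bIII, borrowed from the parallel minor. F#dim (F#–A–C) is not: scale degree 2 in E major carries F#m (ii). In E minor the chord on that degree is F#dim, so here it functions as ii°, borrowed from the parallel minor.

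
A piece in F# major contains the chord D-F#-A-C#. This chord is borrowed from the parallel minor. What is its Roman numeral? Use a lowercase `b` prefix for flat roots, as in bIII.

In F# major scale degree 6 is D#; D is its lowered form, from F# minor. The diatonic chord on degree 6 would be D#m (vi), but D–F#–A–C# is the major-seventh chord from F# minor. As a borrowed chord it is labeled bVImaj7.

bVImaj7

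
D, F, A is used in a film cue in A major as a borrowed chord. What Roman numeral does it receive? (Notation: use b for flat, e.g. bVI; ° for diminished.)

The root D is the diatonic 4th degree of A major; the borrowing shows in the chord quality. D–F–A is a minor chord — the form found in A minor, not the diatonic IV (D). Borrowed into A major it is written iv.

iv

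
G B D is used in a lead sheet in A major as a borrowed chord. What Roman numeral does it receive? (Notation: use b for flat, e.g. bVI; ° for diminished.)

In A major scale degree 7 is G#; G is its lowered form, from A minor. The diatonic chord on degree 7 would be G#dim (vii°), but G–B–D is the major chord from A minor. As a borrowed chord it is labeled bVII.

bVII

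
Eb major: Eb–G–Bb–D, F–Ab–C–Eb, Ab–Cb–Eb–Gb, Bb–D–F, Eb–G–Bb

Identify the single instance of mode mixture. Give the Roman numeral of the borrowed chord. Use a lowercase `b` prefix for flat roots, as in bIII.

Eb major has the diatonic set Eb, Fm, Gm, Ab, Bb, Cm, Ddim. Of the given chords, Eb–G–Bb–D = Ebmaj7, F–Ab–C–Eb = Fm7, Bb–D–F = Bb and Eb–G–Bb = Eb are diatonic. Ab–Cb–Eb–Gb doesn't fit — on degree 4 Eb major would have Ab (IV). Abm7 is the degree-4 chord of Eb minor, so it is the borrowed iv7.

iv7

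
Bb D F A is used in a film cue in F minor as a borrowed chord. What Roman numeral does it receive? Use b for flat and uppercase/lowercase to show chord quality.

IVmaj7

The root Bb is the diatonic 4th degree of F minor; the borrowing shows in the chord quality. Diatonically F minor has Bbm (iv) on that degree; Bb–D–F–A is instead the major-seventh chord native to F major, so it takes the label IVmaj7.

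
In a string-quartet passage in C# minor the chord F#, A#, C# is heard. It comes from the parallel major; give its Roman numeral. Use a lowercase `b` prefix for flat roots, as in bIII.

The root F# is the diatonic 4th degree of C# minor; the borrowing shows in the chord quality. The diatonic chord on degree 4 would be F#m (iv), but F#–A#–C# is the major chord from C# major. As a borrowed chord it is labeled IV.

IV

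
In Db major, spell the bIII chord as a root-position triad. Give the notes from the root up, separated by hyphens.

Scale degree 3 in Db major is F. bIII uses the lowered form, Fb, taken from Db minor. Building the major chord from the parallel minor on Fb: Fb–Ab–Cb.

Fb-Ab-Cb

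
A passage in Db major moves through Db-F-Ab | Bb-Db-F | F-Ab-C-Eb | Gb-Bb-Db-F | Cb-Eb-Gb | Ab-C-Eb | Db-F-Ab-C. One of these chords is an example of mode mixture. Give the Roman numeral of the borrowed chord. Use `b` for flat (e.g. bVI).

The diatonic triads in Db major are Db, Ebm, Fm, Gb, Ab, Bbm, Cdim. Db–F–Ab = Db, Bb–Db–F = Bbm, F–Ab–C–Eb = Fm7, Gb–Bb–Db–F = Gbmaj7, Ab–C–Eb = Ab and Db–F–Ab–C = Dbmaj7 are all diatonic. Cb–Eb–Gb is not: scale degree 7 in Db major carries Cdim (vii°). In Db minor the chord on that degree is Cb, so here it functions as bVII, borrowed from the parallel minor.

bVII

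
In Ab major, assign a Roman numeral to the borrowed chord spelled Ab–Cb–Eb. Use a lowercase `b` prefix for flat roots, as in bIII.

i

The root Ab is the diatonic 1st degree of Ab major; the borrowing shows in the chord quality. Diatonically Ab major has Ab (I) on that degree; Ab–Cb–Eb is instead the minor chord native to Ab minor, so it takes the label i.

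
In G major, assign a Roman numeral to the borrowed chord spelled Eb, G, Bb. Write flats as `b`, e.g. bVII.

bVI

The root Eb is the lowered 6th scale degree — diatonically G major has E there. Eb–G–Bb is a major chord — the form found in G minor, not the diatonic vi (Em). Borrowed into G major it is written bVI.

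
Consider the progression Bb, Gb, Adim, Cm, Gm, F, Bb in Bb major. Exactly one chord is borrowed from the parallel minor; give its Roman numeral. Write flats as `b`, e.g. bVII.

bVI

The diatonic triads in Bb major are Bb, Cm, Dm, Eb, F, Gm, Adim. Of the given chords, Bb, Adim, Cm, Gm and F are diatonic. Gb (Gb–Bb–Db) is not: scale degree 6 in Bb major carries Gm (vi). In Bb minor the chord on that degree is Gb, so here it functions as bVI, borrowed from the parallel minor.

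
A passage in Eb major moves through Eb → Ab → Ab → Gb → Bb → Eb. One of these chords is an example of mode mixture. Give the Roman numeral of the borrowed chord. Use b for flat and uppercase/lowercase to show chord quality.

The diatonic triads in Eb major are Eb, Fm, Gm, Ab, Bb, Cm, Ddim. Of the given chords, Eb, Ab and Bb are diatonic. But Gb (Gb–Bb–Db) is foreign: the diatonic iii on degree 3 is Gm, whereas Gb comes from Eb minor. It is labeled bIII.

bIII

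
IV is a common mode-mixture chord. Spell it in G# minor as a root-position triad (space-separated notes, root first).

The root, C#, is scale degree 4 — the same note in G# minor and G# major; only the chord quality changes. Stacking thirds in G# major on C# gives C#–E#–G#.

C# E# G#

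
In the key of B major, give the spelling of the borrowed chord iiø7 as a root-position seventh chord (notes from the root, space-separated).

C# E G B

iiø7 is built on scale degree 2, which is C# in both B major and its parallel. Stacking thirds in B minor on C# gives C#–E–G–B.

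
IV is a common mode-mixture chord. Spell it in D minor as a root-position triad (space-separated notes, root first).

G B D

The root, G, is scale degree 4 — the same note in D minor and D major; only the chord quality changes. Stacking thirds in D major on G gives G–B–D.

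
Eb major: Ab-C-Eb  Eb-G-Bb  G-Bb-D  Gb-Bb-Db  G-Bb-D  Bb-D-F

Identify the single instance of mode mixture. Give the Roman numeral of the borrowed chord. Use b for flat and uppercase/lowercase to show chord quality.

bIII

Eb major has the diatonic set Eb, Fm, Gm, Ab, Bb, Cm, Ddim. Of the given chords, Ab–C–Eb = Ab, Eb–G–Bb = Eb, G–Bb–D = Gm and Bb–D–F = Bb are diatonic. Gb–Bb–Db doesn't fit — on degree 3 Eb major would have Gm (iii). Gb is the degree-3 chord of Eb minor, so it is the borrowed bIII.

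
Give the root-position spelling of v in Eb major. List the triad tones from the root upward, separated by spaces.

v is built on scale degree 5, which is Bb in both Eb major and its parallel. Building the minor chord from the parallel minor on Bb: Bb–Db–F.

Bb Db F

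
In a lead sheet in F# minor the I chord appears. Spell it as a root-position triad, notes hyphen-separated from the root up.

I is built on scale degree 1, which is F# in both F# minor and its parallel. In F# major the chord on F# is F#–A#–C#.

F#-A#-C#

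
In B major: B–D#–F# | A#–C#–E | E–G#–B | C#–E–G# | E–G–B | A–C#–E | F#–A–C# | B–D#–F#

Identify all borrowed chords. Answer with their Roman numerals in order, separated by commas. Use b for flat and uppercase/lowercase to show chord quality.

iv, bVII, v

In B major the diatonic chords are B, C#m, D#m, E, F#, G#m, A#dim. Of the given chords, B–D#–F# = B, A#–C#–E = A#dim, E–G#–B = E and C#–E–G# = C#m are diatonic. But E–G–B is foreign: the diatonic IV on degree 4 is E, whereas Em comes from B minor. It is labeled iv. But A–C#–E is foreign: the diatonic vii° on degree 7 is A#dim, whereas A comes from B minor. It is labeled bVII. But F#–A–C# is foreign: the diatonic V on degree 5 is F#, whereas F#m comes from B minor. It is labeled v.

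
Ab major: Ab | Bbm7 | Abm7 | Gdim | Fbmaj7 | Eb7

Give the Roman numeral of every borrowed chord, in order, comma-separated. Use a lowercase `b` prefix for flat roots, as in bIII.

i7, bVImaj7

The diatonic triads in Ab major are Ab, Bbm, Cm, Db, Eb, Fm, Gdim. Ab, Bbm7, Gdim and Eb7 all belong to that set. But Abm7 (Ab–Cb–Eb–Gb) is foreign: the diatonic I on degree 1 is Ab, whereas Abm7 comes from Ab minor. It is labeled i7. But Fbmaj7 (Fb–Ab–Cb–Eb) is foreign: the diatonic vi on degree 6 is Fm, whereas Fbmaj7 comes from Ab minor. It is labeled bVImaj7.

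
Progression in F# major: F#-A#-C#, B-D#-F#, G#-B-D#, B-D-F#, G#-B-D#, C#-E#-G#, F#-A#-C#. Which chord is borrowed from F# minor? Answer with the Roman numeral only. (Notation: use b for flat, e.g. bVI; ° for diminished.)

F# major has the diatonic set F#, G#m, A#m, B, C#, D#m, E#dim. Of the given chords, F#–A#–C# = F#, B–D#–F# = B, G#–B–D# = G#m and C#–E#–G# = C# are diatonic. But B–D–F# is foreign: the diatonic IV on degree 4 is B, whereas Bm comes from F# minor. It is labeled iv.

iv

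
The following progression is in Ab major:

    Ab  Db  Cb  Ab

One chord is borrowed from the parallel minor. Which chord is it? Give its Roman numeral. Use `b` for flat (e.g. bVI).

In Ab major the diatonic chords are Ab, Bbm, Cm, Db, Eb, Fm, Gdim. Ab and Db are both diatonic. Cb (Cb–Eb–Gb) doesn't fit — on degree 3 Ab major would have Cm (iii). Cb is the degree-3 chord of Ab minor, so it is the borrowed bIII.

bIII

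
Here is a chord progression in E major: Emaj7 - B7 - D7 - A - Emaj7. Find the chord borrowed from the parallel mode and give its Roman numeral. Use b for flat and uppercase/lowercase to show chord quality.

E major has the diatonic set E, F#m, G#m, A, B, C#m, D#dim. Emaj7, B7 and A are all diatonic. D7 (D–F#–A–C) is not: scale degree 7 in E major carries D#dim (vii°). In E minor the chord on that degree is D7, so here it functions as bVII7, borrowed from the parallel minor.

bVII7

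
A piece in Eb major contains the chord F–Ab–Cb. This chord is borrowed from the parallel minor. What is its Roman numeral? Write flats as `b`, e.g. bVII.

ii°

The root F is the diatonic 2nd degree of Eb major; the borrowing shows in the chord quality. The diatonic chord on degree 2 would be Fm (ii), but F–Ab–Cb is the diminished chord from Eb minor. As a borrowed chord it is labeled ii°.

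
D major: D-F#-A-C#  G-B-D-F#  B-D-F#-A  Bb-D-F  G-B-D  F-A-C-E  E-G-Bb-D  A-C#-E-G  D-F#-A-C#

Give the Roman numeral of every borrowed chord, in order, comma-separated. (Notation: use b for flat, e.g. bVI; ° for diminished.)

D major has the diatonic set D, Em, F#m, G, A, Bm, C#dim. D–F#–A–C# = Dmaj7, G–B–D–F# = Gmaj7, B–D–F#–A = Bm7, G–B–D = G and A–C#–E–G = A7 all belong to that set. But Bb–D–F is foreign: the diatonic vi on degree 6 is Bm, whereas Bb comes from D minor. It is labeled bVI. F–A–C–E doesn't fit — on degree 3 D major would have F#m (iii). Fmaj7 is the degree-3 chord of D minor, so it is the borrowed bIIImaj7. E–G–Bb–D doesn't fit — on degree 2 D major would have Em (ii). Em7b5 is the degree-2 chord of D minor, so it is the borrowed iiø7.

bVI, bIIImaj7, iiø7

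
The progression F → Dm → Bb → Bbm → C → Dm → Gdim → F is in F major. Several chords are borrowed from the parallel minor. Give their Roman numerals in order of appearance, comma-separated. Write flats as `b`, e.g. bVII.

The diatonic triads in F major are F, Gm, Am, Bb, C, Dm, Edim. F, Dm, Bb and C are all diatonic. Bbm (Bb–Db–F) is not: scale degree 4 in F major carries Bb (IV). In F minor the chord on that degree is Bbm, so here it functions as iv, borrowed from the parallel minor. But Gdim (G–Bb–Db) is foreign: the diatonic ii on degree 2 is Gm, whereas Gdim comes from F minor. It is labeled ii°.

iv, ii°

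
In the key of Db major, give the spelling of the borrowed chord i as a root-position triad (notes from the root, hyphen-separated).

i is built on scale degree 1, which is Db in both Db major and its parallel. Building the minor chord from the parallel minor on Db: Db–Fb–Ab.

Db-Fb-Ab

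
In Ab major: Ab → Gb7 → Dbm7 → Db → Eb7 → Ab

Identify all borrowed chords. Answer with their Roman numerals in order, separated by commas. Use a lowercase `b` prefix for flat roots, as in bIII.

bVII7, iv7

In Ab major the diatonic chords are Ab, Bbm, Cm, Db, Eb, Fm, Gdim. Of the given chords, Ab, Db and Eb7 are diatonic. Gb7 (Gb–Bb–Db–Fb) is not: scale degree 7 in Ab major carries Gdim (vii°). In Ab minor the chord on that degree is Gb7, so here it functions as bVII7, borrowed from the parallel minor. Dbm7 (Db–Fb–Ab–Cb) is not: scale degree 4 in Ab major carries Db (IV). In Ab minor the chord on that degree is Dbm7, so here it functions as iv7, borrowed from the parallel minor.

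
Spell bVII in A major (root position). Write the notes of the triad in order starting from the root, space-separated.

G B D

bVII is built on the lowered scale degree 7. In A major degree 7 is G#; lowered it becomes G. Building the major chord from the parallel minor on G: G–B–D.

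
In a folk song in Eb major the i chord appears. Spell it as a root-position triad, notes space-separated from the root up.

i is built on scale degree 1, which is Eb in both Eb major and its parallel. Stacking thirds in Eb minor on Eb gives Eb–Gb–Bb.

Eb Gb Bb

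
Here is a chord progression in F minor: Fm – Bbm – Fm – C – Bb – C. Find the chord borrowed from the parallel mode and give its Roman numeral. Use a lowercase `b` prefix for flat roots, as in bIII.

IV

In F minor (with V from harmonic minor) the diatonic chords are Fm, Gdim, Ab, Bbm, C, Db, Eb. Fm, Bbm and C all belong to that set. Bb (Bb–D–F) is not: scale degree 4 in F minor carries Bbm (iv). In F major the chord on that degree is Bb, so here it functions as IV, borrowed from the parallel major.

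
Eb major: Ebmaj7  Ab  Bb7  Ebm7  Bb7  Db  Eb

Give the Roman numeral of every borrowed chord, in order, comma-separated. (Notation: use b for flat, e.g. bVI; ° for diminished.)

i7, bVII

The diatonic triads in Eb major are Eb, Fm, Gm, Ab, Bb, Cm, Ddim. Ebmaj7, Ab, Bb7 and Eb all belong to that set. Ebm7 (Eb–Gb–Bb–Db) doesn't fit — on degree 1 Eb major would have Eb (I). Ebm7 is the degree-1 chord of Eb minor, so it is the borrowed i7. Db (Db–F–Ab) doesn't fit — on degree 7 Eb major would have Ddim (vii°). Db is the degree-7 chord of Eb minor, so it is the borrowed bVII.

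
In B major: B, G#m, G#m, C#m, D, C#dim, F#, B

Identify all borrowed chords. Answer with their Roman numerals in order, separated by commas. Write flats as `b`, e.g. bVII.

bIII, ii°

The diatonic triads in B major are B, C#m, D#m, E, F#, G#m, A#dim. Of the given chords, B, G#m, C#m and F# are diatonic. D (D–F#–A) doesn't fit — on degree 3 B major would have D#m (iii). D is the degree-3 chord of B minor, so it is the borrowed bIII. But C#dim (C#–E–G) is foreign: the diatonic ii on degree 2 is C#m, whereas C#dim comes from B minor. It is labeled ii°.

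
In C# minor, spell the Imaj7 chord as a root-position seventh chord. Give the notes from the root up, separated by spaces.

The root, C#, is scale degree 1 — the same note in C# minor and C# major; only the chord quality changes. Building the major-seventh chord from the parallel major on C#: C#–E#–G#–B#.

C# E# G# B#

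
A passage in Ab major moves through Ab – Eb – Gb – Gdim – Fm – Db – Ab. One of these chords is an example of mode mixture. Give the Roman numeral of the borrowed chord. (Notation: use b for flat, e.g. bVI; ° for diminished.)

The diatonic triads in Ab major are Ab, Bbm, Cm, Db, Eb, Fm, Gdim. Of the given chords, Ab, Eb, Gdim, Fm and Db are diatonic. But Gb (Gb–Bb–Db) is foreign: the diatonic vii° on degree 7 is Gdim, whereas Gb comes from Ab minor. It is labeled bVII.

bVII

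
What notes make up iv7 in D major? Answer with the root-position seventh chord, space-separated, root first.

G Bb D F

iv7 is built on scale degree 4, which is G in both D major and its parallel. Stacking thirds in D minor on G gives G–Bb–D–F.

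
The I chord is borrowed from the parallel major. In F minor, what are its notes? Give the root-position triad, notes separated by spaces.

F A C

I is built on scale degree 1, which is F in both F minor and its parallel. Building the major chord from the parallel major on F: F–A–C.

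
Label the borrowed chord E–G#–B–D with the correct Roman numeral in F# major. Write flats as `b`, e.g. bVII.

bVII7

E is the lowered form of scale degree 7 in F# major (the diatonic degree 7 is E#). Diatonically F# major has E#dim (vii°) on that degree; E–G#–B–D is instead the dominant-seventh chord native to F# minor, so it takes the label bVII7.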